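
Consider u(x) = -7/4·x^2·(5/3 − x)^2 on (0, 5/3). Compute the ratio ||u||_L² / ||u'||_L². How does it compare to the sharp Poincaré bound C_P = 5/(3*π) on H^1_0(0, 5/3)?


||u||_L² / ||u'||_L² = 5*sqrt(3)/18 < C_P = 5/(3*π).

u(x) = -7/4·x^2·(5/3 − x)^2, so u'(x) = 7*x*(-18*x^2 + 45*x - 25)/18.
u(x) = -7/4·x^2·(5/3 − x)^2 vanishes at x = 0 and x = 5/3, so u ∈ H^1_0(0, 5/3). Differentiate via the product rule and integrate the resulting polynomials term by term.
  ∫_0^5/3 u² dx = ∫_0^5/3 (49*x^8/16 - 245*x^7/12 + 1225*x^6/24 - 6125*x^5/108 + 30625*x^4/1296) dx. Term by term:
    ∫_0^5/3 49*x^8/16 dx = 95703125/2834352;  ∫_0^5/3 -245*x^7/12 dx = -95703125/629856;  ∫_0^5/3 1225*x^6/24 dx = 13671875/52488;
    ∫_0^5/3 -6125*x^5/108 dx = -95703125/472392;  ∫_0^5/3 30625*x^4/1296 dx = 19140625/314928.
  Sum: 95703125/2834352 − 95703125/629856 + 13671875/52488 − 95703125/472392 + 19140625/314928 = 2734375/5668704.
  ∫_0^5/3 (u')² dx = ∫_0^5/3 (49*x^6 - 245*x^5 + 15925*x^4/36 - 6125*x^3/18 + 30625*x^2/324) dx. Term by term:
    ∫_0^5/3 49*x^6 dx = 546875/2187;  ∫_0^5/3 -245*x^5 dx = -3828125/4374;  ∫_0^5/3 15925*x^4/36 dx = 9953125/8748;
    ∫_0^5/3 -6125*x^3/18 dx = -3828125/5832;  ∫_0^5/3 30625*x^2/324 dx = 3828125/26244.
  Sum: 546875/2187 − 3828125/4374 + 9953125/8748 − 3828125/5832 + 3828125/26244 = 109375/52488.
∫_0^5/3 u² dx = 2734375/5668704, so ||u||_L² = 625*sqrt(42)/5832.
∫_0^5/3 (u')² dx = 109375/52488, so ||u'||_L² = 125*sqrt(14)/324.
Ratio ||u||_L² / ||u'||_L² = 5*sqrt(3)/18.
Sharp Poincaré constant on H^1_0(0, 5/3) is C_P = L/π = 5/(3*π), achieved by sin(3*π/5·x).
A polynomial bump cannot attain the sharp Poincaré constant (only the first sine eigenfunction does), so the ratio is strictly less than C_P, consistent with ||u||_L² ≤ C_P ||u'||_L².


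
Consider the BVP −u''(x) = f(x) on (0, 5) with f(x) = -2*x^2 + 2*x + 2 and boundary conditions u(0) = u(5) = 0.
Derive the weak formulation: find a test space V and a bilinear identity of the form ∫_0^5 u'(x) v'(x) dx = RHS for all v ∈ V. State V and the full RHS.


V = H^1_0(0, 5) (so v(0) = v(5) = 0); weak form: ∫_0^5 u'v' dx = ∫_0^5 (-2*x^2 + 2*x + 2) v dx for all v ∈ V.

Multiply both sides by a test function v and integrate from 0 to 5:
  ∫_0^5 −u''(x) v(x) dx = ∫_0^5 f(x) v(x) dx.
Integrate the LHS by parts once:
  ∫_0^5 −u'' v dx = −[u'(x) v(x)]_0^5 + ∫_0^5 u'(x) v'(x) dx.
Thus ∫_0^5 u'(x) v'(x) dx = ∫_0^5 f(x) v(x) dx + [u'(x) v(x)]_0^5.
Choose V so that boundary terms are either known or forced to vanish.
u is Dirichlet: u(0) = u(5) = 0. Let V = H^1_0(0, 5); then v(0) = v(5) = 0, and [u' v]_0^5 = 0.
Weak formulation: find u (satisfying any essential BC) such that ∫_0^5 u'(x) v'(x) dx = ∫_0^5 f v dx for all v ∈ V.
Substituting f(x) = -2*x^2 + 2*x + 2, the right-hand side is ∫_0^5 (-2*x^2 + 2*x + 2) v dx.


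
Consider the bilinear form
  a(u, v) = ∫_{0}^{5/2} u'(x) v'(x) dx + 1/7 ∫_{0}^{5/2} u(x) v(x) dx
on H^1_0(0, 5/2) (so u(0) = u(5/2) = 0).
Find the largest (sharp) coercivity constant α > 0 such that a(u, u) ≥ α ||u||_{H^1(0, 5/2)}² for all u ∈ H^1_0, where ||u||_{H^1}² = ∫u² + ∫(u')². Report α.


α = (25 + 28*π^2)/(7*(25 + 4*π^2))

Coercivity of a(·,·) on H^1_0(0, 5/2) means a(u, u) ≥ α ||u||_{H^1}² for every u ∈ H^1_0.
The interval has length L = 5/2, and Poincaré/coercivity depend only on L. Here a(u, u) = ∫(u')² + (1/7)·∫u².
Here 0 < c = 1/7 < 1. The condition a(u,u) ≥ α||u||_{H^1}² reads (1−α)∫(u')² ≥ (α−c)∫u². Any admissible α is ≤ 1 (rapidly oscillating u have ∫u²/∫(u')² → 0), and α = 1 would force 0 ≥ (1−c)∫u², impossible since c < 1; so 1−α > 0. By the sharp Poincaré inequality on H^1_0 of an interval of length L, ∫(u')² ≥ (π/L)²∫u² with equality for the first sine mode sin(π(x−x₀)/L) (x₀ the left endpoint), so the inequality holds for all u iff (1−α)(π/L)² ≥ α − c, i.e. α ≤ ((π/L)² + c)/((π/L)² + 1) = (1 + c(L/π)²)/(1 + (L/π)²). With (π/L)² = 4*π^2/25 and c = 1/7, the largest admissible constant is α = ((π/L)² + c)/((π/L)² + 1).
Simplifying, α = (25 + 28*π^2)/(7*(25 + 4*π^2)).


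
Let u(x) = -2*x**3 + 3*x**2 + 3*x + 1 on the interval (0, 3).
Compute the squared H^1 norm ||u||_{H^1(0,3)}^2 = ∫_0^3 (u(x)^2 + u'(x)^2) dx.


||u||_{H^1}^2 = 40251/70

The H^1 norm (squared) on an interval (0, L) is
  ||u||_{H^1}^2 = ∫_0^L u(x)^2 dx + ∫_0^L u'(x)^2 dx.
Compute u'(x) = -6*x**2 + 6*x + 3.
Then u(x)^2 = 4*x**6 - 12*x**5 - 3*x**4 + 14*x**3 + 15*x**2 + 6*x + 1 and u'(x)^2 = 36*x**4 - 72*x**3 + 36*x + 9.
Integrate each monomial from 0 to 3 using ∫_0^3 c·x^n dx = c·3^(n+1)/(n+1):
  ∫_0^3 u(x)^2 dx = ∫_0^3 (4*x^6 - 12*x^5 - 3*x^4 + 14*x^3 + 15*x^2 + 6*x + 1) dx. Term by term:
    ∫_0^3 4*x^6 dx = 8748/7;  ∫_0^3 -12*x^5 dx = -1458;  ∫_0^3 -3*x^4 dx = -729/5;
    ∫_0^3 14*x^3 dx = 567/2;  ∫_0^3 15*x^2 dx = 135;  ∫_0^3 6*x dx = 27;
    ∫_0^3 1 dx = 3.
  Sum: 8748/7 − 1458 − 729/5 + 567/2 + 135 + 27 + 3 = 6609/70.
  ∫_0^3 u'(x)^2 dx = ∫_0^3 (36*x^4 - 72*x^3 + 36*x + 9) dx. Term by term:
    ∫_0^3 36*x^4 dx = 8748/5;  ∫_0^3 -72*x^3 dx = -1458;  ∫_0^3 36*x dx = 162;
    ∫_0^3 9 dx = 27.
  Sum: 8748/5 − 1458 + 162 + 27 = 2403/5.
Adding: ||u||_{H^1}^2 = 6609/70 + 2403/5 = 40251/70.


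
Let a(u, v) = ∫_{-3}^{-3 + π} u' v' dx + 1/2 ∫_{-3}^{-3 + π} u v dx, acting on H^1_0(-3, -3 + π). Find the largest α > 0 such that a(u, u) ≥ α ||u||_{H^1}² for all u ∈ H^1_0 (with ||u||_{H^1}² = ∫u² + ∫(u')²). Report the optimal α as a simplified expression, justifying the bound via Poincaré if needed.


α = 3/4

Coercivity of a(·,·) on H^1_0(-3, -3 + π) means a(u, u) ≥ α ||u||_{H^1}² for every u ∈ H^1_0.
The interval has length L = π, and Poincaré/coercivity depend only on L. Here a(u, u) = ∫(u')² + (1/2)·∫u².
Here 0 < c = 1/2 < 1. The condition a(u,u) ≥ α||u||_{H^1}² reads (1−α)∫(u')² ≥ (α−c)∫u². Any admissible α is ≤ 1 (rapidly oscillating u have ∫u²/∫(u')² → 0), and α = 1 would force 0 ≥ (1−c)∫u², impossible since c < 1; so 1−α > 0. By the sharp Poincaré inequality on H^1_0 of an interval of length L, ∫(u')² ≥ (π/L)²∫u² with equality for the first sine mode sin(π(x−x₀)/L) (x₀ the left endpoint), so the inequality holds for all u iff (1−α)(π/L)² ≥ α − c, i.e. α ≤ ((π/L)² + c)/((π/L)² + 1) = (1 + c(L/π)²)/(1 + (L/π)²). With (π/L)² = 1 and c = 1/2, the largest admissible constant is α = ((π/L)² + c)/((π/L)² + 1).
Simplifying, α = 3/4.


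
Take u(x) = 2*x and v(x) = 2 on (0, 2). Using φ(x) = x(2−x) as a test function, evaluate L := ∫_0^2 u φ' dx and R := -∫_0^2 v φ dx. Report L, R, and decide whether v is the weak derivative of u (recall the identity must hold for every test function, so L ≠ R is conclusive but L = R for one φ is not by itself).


LHS = -8/3, RHS = -8/3. Yes, v = u' weakly.

u(x) = 2*x, classical derivative u'(x) = 2.
φ(x) = x(2−x), so φ'(x) = 2 - 2*x.
Note φ(0) = φ(2) = 0, so the boundary term u·φ vanishes.
LHS = ∫_0^2 u(x) φ'(x) dx = ∫_0^2 (-4*x^2 + 4*x) dx. Term by term:
  ∫_0^2 -4*x^2 dx = -32/3;  ∫_0^2 4*x dx = 8.
Sum: -32/3 + 8 = -8/3.
So LHS = -8/3.
∫_0^2 v(x) φ(x) dx = ∫_0^2 (-2*x^2 + 4*x) dx. Term by term:
  ∫_0^2 -2*x^2 dx = -16/3;  ∫_0^2 4*x dx = 8.
Sum: -16/3 + 8 = 8/3.
So RHS = -∫_0^2 v(x) φ(x) dx = -8/3.
LHS = RHS, so the identity holds for this test φ.
Moreover u is smooth here and v(x) = u'(x) = 2 pointwise, so the identity holds for every test function. Hence v is the weak derivative of u.


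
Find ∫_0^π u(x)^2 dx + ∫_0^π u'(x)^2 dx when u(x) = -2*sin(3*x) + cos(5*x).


||u||_{H^1(0,π)}^2 = 33*π

u'(x) = -5*sin(5*x) - 6*cos(3*x).
Expand u² and (u')² and integrate term by term on (0, π), using: for integers n ≥ 1, ∫_0^π sin²(nx) dx = ∫_0^π cos²(nx) dx = π/2; for n ≠ n', ∫_0^π sin(nx)sin(n'x) dx = ∫_0^π cos(nx)cos(n'x) dx = 0; and by product-to-sum, ∫_0^π sin(nx)cos(n'x) dx = ½∫_0^π [sin((n+n')x) + sin((n−n')x)] dx, which is 0 when n+n' is even and 2n/(n²−n'²) when n+n' is odd (it need not vanish on (0, π)).
  u² squared terms: (-2)²·∫sin(3x)² dx = 4·π/2 = 2*π;  (1)²·∫cos(5x)² dx = 1·π/2 = π/2.
  u² cross terms: 2·(-2)·(1)·∫sin(3x)·cos(5x) dx = -4·(0) = 0.
  So ∫_0^π u² dx = 2*π + π/2 + 0 = 5*π/2.
  (u')² squared terms: (-6)²·∫cos(3x)² dx = 36·π/2 = 18*π;  (-5)²·∫sin(5x)² dx = 25·π/2 = 25*π/2.
  (u')² cross terms: 2·(-6)·(-5)·∫cos(3x)·sin(5x) dx = 60·(0) = 0.
  So ∫_0^π (u')² dx = 18*π + 25*π/2 + 0 = 61*π/2.
||u||_{H^1}^2 = (5*π/2) + (61*π/2) = 33*π.


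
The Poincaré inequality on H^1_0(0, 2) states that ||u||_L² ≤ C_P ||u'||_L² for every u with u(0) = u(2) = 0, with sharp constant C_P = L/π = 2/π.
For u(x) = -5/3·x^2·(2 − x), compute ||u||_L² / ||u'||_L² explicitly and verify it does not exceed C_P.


||u||_L² / ||u'||_L² = sqrt(14)/7 < C_P = 2/π.

u(x) = -5/3·x^2·(2 − x), so u'(x) = 5*x*(3*x - 4)/3.
u(x) = -5/3·x^2·(2 − x) vanishes at x = 0 and x = 2, so u ∈ H^1_0(0, 2). Differentiate via the product rule and integrate the resulting polynomials term by term.
  ∫_0^2 u² dx = ∫_0^2 (25*x^6/9 - 100*x^5/9 + 100*x^4/9) dx. Term by term:
    ∫_0^2 25*x^6/9 dx = 3200/63;  ∫_0^2 -100*x^5/9 dx = -3200/27;  ∫_0^2 100*x^4/9 dx = 640/9.
  Sum: 3200/63 − 3200/27 + 640/9 = 640/189.
  ∫_0^2 (u')² dx = ∫_0^2 (25*x^4 - 200*x^3/3 + 400*x^2/9) dx. Term by term:
    ∫_0^2 25*x^4 dx = 160;  ∫_0^2 -200*x^3/3 dx = -800/3;  ∫_0^2 400*x^2/9 dx = 3200/27.
  Sum: 160 − 800/3 + 3200/27 = 320/27.
∫_0^2 u² dx = 640/189, so ||u||_L² = 8*sqrt(210)/63.
∫_0^2 (u')² dx = 320/27, so ||u'||_L² = 8*sqrt(15)/9.
Ratio ||u||_L² / ||u'||_L² = sqrt(14)/7.
Sharp Poincaré constant on H^1_0(0, 2) is C_P = L/π = 2/π, achieved by sin(π/2·x).
A polynomial bump cannot attain the sharp Poincaré constant (only the first sine eigenfunction does), so the ratio is strictly less than C_P, consistent with ||u||_L² ≤ C_P ||u'||_L².


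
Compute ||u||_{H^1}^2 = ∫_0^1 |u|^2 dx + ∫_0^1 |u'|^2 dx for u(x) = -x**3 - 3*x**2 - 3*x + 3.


||u||_{H^1}^2 = 2098/35

The H^1 norm (squared) on an interval (0, L) is
  ||u||_{H^1}^2 = ∫_0^L u(x)^2 dx + ∫_0^L u'(x)^2 dx.
Compute u'(x) = -3*x**2 - 6*x - 3.
Then u(x)^2 = x**6 + 6*x**5 + 15*x**4 + 12*x**3 - 9*x**2 - 18*x + 9 and u'(x)^2 = 9*x**4 + 36*x**3 + 54*x**2 + 36*x + 9.
Integrate each monomial from 0 to 1 using ∫_0^1 c·x^n dx = c·1^(n+1)/(n+1):
  ∫_0^1 u(x)^2 dx = ∫_0^1 (x^6 + 6*x^5 + 15*x^4 + 12*x^3 - 9*x^2 - 18*x + 9) dx. Term by term:
    ∫_0^1 x^6 dx = 1/7;  ∫_0^1 6*x^5 dx = 1;  ∫_0^1 15*x^4 dx = 3;
    ∫_0^1 12*x^3 dx = 3;  ∫_0^1 -9*x^2 dx = -3;  ∫_0^1 -18*x dx = -9;
    ∫_0^1 9 dx = 9.
  Sum: 1/7 + 1 + 3 + 3 − 3 − 9 + 9 = 29/7.
  ∫_0^1 u'(x)^2 dx = ∫_0^1 (9*x^4 + 36*x^3 + 54*x^2 + 36*x + 9) dx. Term by term:
    ∫_0^1 9*x^4 dx = 9/5;  ∫_0^1 36*x^3 dx = 9;  ∫_0^1 54*x^2 dx = 18;
    ∫_0^1 36*x dx = 18;  ∫_0^1 9 dx = 9.
  Sum: 9/5 + 9 + 18 + 18 + 9 = 279/5.
Adding: ||u||_{H^1}^2 = 29/7 + 279/5 = 2098/35.


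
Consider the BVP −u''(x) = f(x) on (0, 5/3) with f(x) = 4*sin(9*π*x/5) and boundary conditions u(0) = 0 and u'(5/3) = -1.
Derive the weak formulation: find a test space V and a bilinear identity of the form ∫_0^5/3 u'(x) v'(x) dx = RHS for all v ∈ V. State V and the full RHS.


V = {v ∈ H^1(0, 5/3) : v(0) = 0} (test functions vanish at x = 0 where u is specified); weak form: ∫_0^5/3 u'v' dx = ∫_0^5/3 (4*sin(9*π*x/5)) v dx − v(5/3) for all v ∈ V.

Multiply both sides by a test function v and integrate from 0 to 5/3:
  ∫_0^5/3 −u''(x) v(x) dx = ∫_0^5/3 f(x) v(x) dx.
Integrate the LHS by parts once:
  ∫_0^5/3 −u'' v dx = −[u'(x) v(x)]_0^5/3 + ∫_0^5/3 u'(x) v'(x) dx.
Thus ∫_0^5/3 u'(x) v'(x) dx = ∫_0^5/3 f(x) v(x) dx + [u'(x) v(x)]_0^5/3.
Choose V so that boundary terms are either known or forced to vanish.
Mixed BC: u(0) = 0 (Dirichlet) and u'(5/3) = -1 (Neumann). Define V = {v ∈ H^1(0, 5/3) : v(0) = 0}. Then [u' v]_0^5/3 = u'(5/3)·v(5/3) − u'(0)·0 = − v(5/3).
Weak formulation: find u (satisfying any essential BC) such that ∫_0^5/3 u'(x) v'(x) dx = ∫_0^5/3 f v dx − v(5/3) for all v ∈ V (Dirichlet at 0 absorbed into V; Neumann datum at x = 5/3 contributes the boundary term).
Substituting f(x) = 4*sin(9*π*x/5), the right-hand side is ∫_0^5/3 (4*sin(9*π*x/5)) v dx − v(5/3).


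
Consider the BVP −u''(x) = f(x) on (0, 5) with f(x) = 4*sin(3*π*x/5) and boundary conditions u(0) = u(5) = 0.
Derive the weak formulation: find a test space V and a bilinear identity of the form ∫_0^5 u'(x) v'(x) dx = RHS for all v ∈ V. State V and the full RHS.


V = H^1_0(0, 5) (so v(0) = v(5) = 0); weak form: ∫_0^5 u'v' dx = ∫_0^5 (4*sin(3*π*x/5)) v dx for all v ∈ V.

Multiply both sides by a test function v and integrate from 0 to 5:
  ∫_0^5 −u''(x) v(x) dx = ∫_0^5 f(x) v(x) dx.
Integrate the LHS by parts once:
  ∫_0^5 −u'' v dx = −[u'(x) v(x)]_0^5 + ∫_0^5 u'(x) v'(x) dx.
Thus ∫_0^5 u'(x) v'(x) dx = ∫_0^5 f(x) v(x) dx + [u'(x) v(x)]_0^5.
Choose V so that boundary terms are either known or forced to vanish.
u is Dirichlet: u(0) = u(5) = 0. Let V = H^1_0(0, 5); then v(0) = v(5) = 0, and [u' v]_0^5 = 0.
Weak formulation: find u (satisfying any essential BC) such that ∫_0^5 u'(x) v'(x) dx = ∫_0^5 f v dx for all v ∈ V.
Substituting f(x) = 4*sin(3*π*x/5), the right-hand side is ∫_0^5 (4*sin(3*π*x/5)) v dx.


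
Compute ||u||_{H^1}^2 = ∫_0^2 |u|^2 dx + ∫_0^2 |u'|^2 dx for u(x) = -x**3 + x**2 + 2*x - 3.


||u||_{H^1}^2 = 654/35

The H^1 norm (squared) on an interval (0, L) is
  ||u||_{H^1}^2 = ∫_0^L u(x)^2 dx + ∫_0^L u'(x)^2 dx.
Compute u'(x) = -3*x**2 + 2*x + 2.
Then u(x)^2 = x**6 - 2*x**5 - 3*x**4 + 10*x**3 - 2*x**2 - 12*x + 9 and u'(x)^2 = 9*x**4 - 12*x**3 - 8*x**2 + 8*x + 4.
Integrate each monomial from 0 to 2 using ∫_0^2 c·x^n dx = c·2^(n+1)/(n+1):
  ∫_0^2 u(x)^2 dx = ∫_0^2 (x^6 - 2*x^5 - 3*x^4 + 10*x^3 - 2*x^2 - 12*x + 9) dx. Term by term:
    ∫_0^2 x^6 dx = 128/7;  ∫_0^2 -2*x^5 dx = -64/3;  ∫_0^2 -3*x^4 dx = -96/5;
    ∫_0^2 10*x^3 dx = 40;  ∫_0^2 -2*x^2 dx = -16/3;  ∫_0^2 -12*x dx = -24;
    ∫_0^2 9 dx = 18.
  Sum: 128/7 − 64/3 − 96/5 + 40 − 16/3 − 24 + 18 = 674/105.
  ∫_0^2 u'(x)^2 dx = ∫_0^2 (9*x^4 - 12*x^3 - 8*x^2 + 8*x + 4) dx. Term by term:
    ∫_0^2 9*x^4 dx = 288/5;  ∫_0^2 -12*x^3 dx = -48;  ∫_0^2 -8*x^2 dx = -64/3;
    ∫_0^2 8*x dx = 16;  ∫_0^2 4 dx = 8.
  Sum: 288/5 − 48 − 64/3 + 16 + 8 = 184/15.
Adding: ||u||_{H^1}^2 = 674/105 + 184/15 = 654/35.


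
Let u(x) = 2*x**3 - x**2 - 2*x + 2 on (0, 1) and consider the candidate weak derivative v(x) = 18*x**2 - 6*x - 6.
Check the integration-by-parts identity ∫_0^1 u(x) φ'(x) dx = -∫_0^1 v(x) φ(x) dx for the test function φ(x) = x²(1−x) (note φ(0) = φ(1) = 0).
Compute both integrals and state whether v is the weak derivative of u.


LHS = 1/15, RHS = 1/5. No, v is not the weak derivative of u.

u(x) = 2*x**3 - x**2 - 2*x + 2, classical derivative u'(x) = 6*x**2 - 2*x - 2.
φ(x) = x²(1−x), so φ'(x) = x*(2 - 3*x).
Note φ(0) = φ(1) = 0, so the boundary term u·φ vanishes.
LHS = ∫_0^1 u(x) φ'(x) dx = ∫_0^1 (-6*x^5 + 7*x^4 + 4*x^3 - 10*x^2 + 4*x) dx. Term by term:
  ∫_0^1 -6*x^5 dx = -1;  ∫_0^1 7*x^4 dx = 7/5;  ∫_0^1 4*x^3 dx = 1;
  ∫_0^1 -10*x^2 dx = -10/3;  ∫_0^1 4*x dx = 2.
Sum: -1 + 7/5 + 1 − 10/3 + 2 = 1/15.
So LHS = 1/15.
∫_0^1 v(x) φ(x) dx = ∫_0^1 (-18*x^5 + 24*x^4 - 6*x^2) dx. Term by term:
  ∫_0^1 -18*x^5 dx = -3;  ∫_0^1 24*x^4 dx = 24/5;  ∫_0^1 -6*x^2 dx = -2.
Sum: -3 + 24/5 − 2 = -1/5.
So RHS = -∫_0^1 v(x) φ(x) dx = 1/5.
LHS − RHS = -2/15 ≠ 0, so the identity fails.
(For a valid weak derivative the identity must hold for EVERY test function, in particular this one. The failure shows v is NOT the weak derivative of u.)
Correct weak derivative would be u'(x) = 6*x**2 - 2*x - 2.


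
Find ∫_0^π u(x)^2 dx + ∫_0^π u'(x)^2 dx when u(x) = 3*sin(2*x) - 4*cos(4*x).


||u||_{H^1(0,π)}^2 = 317*π/2

u'(x) = 16*sin(4*x) + 6*cos(2*x).
Expand u² and (u')² and integrate term by term on (0, π), using: for integers n ≥ 1, ∫_0^π sin²(nx) dx = ∫_0^π cos²(nx) dx = π/2; for n ≠ n', ∫_0^π sin(nx)sin(n'x) dx = ∫_0^π cos(nx)cos(n'x) dx = 0; and by product-to-sum, ∫_0^π sin(nx)cos(n'x) dx = ½∫_0^π [sin((n+n')x) + sin((n−n')x)] dx, which is 0 when n+n' is even and 2n/(n²−n'²) when n+n' is odd (it need not vanish on (0, π)).
  u² squared terms: (-4)²·∫cos(4x)² dx = 16·π/2 = 8*π;  (3)²·∫sin(2x)² dx = 9·π/2 = 9*π/2.
  u² cross terms: 2·(-4)·(3)·∫cos(4x)·sin(2x) dx = -24·(0) = 0.
  So ∫_0^π u² dx = 8*π + 9*π/2 + 0 = 25*π/2.
  (u')² squared terms: (6)²·∫cos(2x)² dx = 36·π/2 = 18*π;  (16)²·∫sin(4x)² dx = 256·π/2 = 128*π.
  (u')² cross terms: 2·(6)·(16)·∫cos(2x)·sin(4x) dx = 192·(0) = 0.
  So ∫_0^π (u')² dx = 18*π + 128*π + 0 = 146*π.
||u||_{H^1}^2 = (25*π/2) + (146*π) = 317*π/2.


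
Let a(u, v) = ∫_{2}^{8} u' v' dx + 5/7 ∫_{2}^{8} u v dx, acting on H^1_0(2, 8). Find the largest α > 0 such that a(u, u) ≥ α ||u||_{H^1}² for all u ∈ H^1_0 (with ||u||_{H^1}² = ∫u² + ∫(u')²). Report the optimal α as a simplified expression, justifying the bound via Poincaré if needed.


α = (π^2 + 180/7)/(π^2 + 36)

Coercivity of a(·,·) on H^1_0(2, 8) means a(u, u) ≥ α ||u||_{H^1}² for every u ∈ H^1_0.
The interval has length L = 6, and Poincaré/coercivity depend only on L. Here a(u, u) = ∫(u')² + (5/7)·∫u².
Here 0 < c = 5/7 < 1. The condition a(u,u) ≥ α||u||_{H^1}² reads (1−α)∫(u')² ≥ (α−c)∫u². Any admissible α is ≤ 1 (rapidly oscillating u have ∫u²/∫(u')² → 0), and α = 1 would force 0 ≥ (1−c)∫u², impossible since c < 1; so 1−α > 0. By the sharp Poincaré inequality on H^1_0 of an interval of length L, ∫(u')² ≥ (π/L)²∫u² with equality for the first sine mode sin(π(x−x₀)/L) (x₀ the left endpoint), so the inequality holds for all u iff (1−α)(π/L)² ≥ α − c, i.e. α ≤ ((π/L)² + c)/((π/L)² + 1) = (1 + c(L/π)²)/(1 + (L/π)²). With (π/L)² = π^2/36 and c = 5/7, the largest admissible constant is α = ((π/L)² + c)/((π/L)² + 1).
Simplifying, α = (π^2 + 180/7)/(π^2 + 36).


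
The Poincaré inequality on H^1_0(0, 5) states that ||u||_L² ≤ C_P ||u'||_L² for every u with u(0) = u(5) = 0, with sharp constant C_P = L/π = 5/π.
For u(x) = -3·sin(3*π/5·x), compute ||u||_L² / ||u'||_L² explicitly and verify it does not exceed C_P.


||u||_L² / ||u'||_L² = 5/(3*π) < C_P = 5/π.

u(x) = -3·sin(3*π/5·x), so u'(x) = -9*π*cos(3*π*x/5)/5.
Writing u(x) = A·sin(kπx/L) with A = -3 and k = 3, use ∫_0^L sin²(kπx/L) dx = L/2 and ∫_0^L cos²(kπx/L) dx = L/2.
u² = 9·sin²(3*π/5·x) and (u')² = 81*π^2/25·cos²(3*π/5·x), and each of sin², cos² integrates to L/2 = 5/2 over (0, 5).
∫_0^5 u² dx = 45/2, so ||u||_L² = 3*sqrt(10)/2.
∫_0^5 (u')² dx = 81*π^2/10, so ||u'||_L² = 9*sqrt(10)*π/10.
Ratio ||u||_L² / ||u'||_L² = 5/(3*π).
Sharp Poincaré constant on H^1_0(0, 5) is C_P = L/π = 5/π, achieved by sin(π/5·x).
This is the k = 3 harmonic; the ratio L/(kπ) is strictly less than C_P = L/π, consistent with the sharp inequality ||u||_L² ≤ C_P ||u'||_L².


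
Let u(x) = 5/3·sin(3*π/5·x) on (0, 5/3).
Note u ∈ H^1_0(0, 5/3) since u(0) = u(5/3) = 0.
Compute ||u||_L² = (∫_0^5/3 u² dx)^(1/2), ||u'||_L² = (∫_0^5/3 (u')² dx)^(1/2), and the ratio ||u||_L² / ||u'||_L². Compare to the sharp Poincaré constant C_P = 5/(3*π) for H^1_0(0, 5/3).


||u||_L² / ||u'||_L² = 5/(3*π) = C_P.

u(x) = 5/3·sin(3*π/5·x), so u'(x) = π*cos(3*π*x/5).
Writing u(x) = A·sin(kπx/L) with A = 5/3 and k = 1, use ∫_0^L sin²(kπx/L) dx = L/2 and ∫_0^L cos²(kπx/L) dx = L/2.
u² = 25/9·sin²(3*π/5·x) and (u')² = π^2·cos²(3*π/5·x), and each of sin², cos² integrates to L/2 = 5/6 over (0, 5/3).
∫_0^5/3 u² dx = 125/54, so ||u||_L² = 5*sqrt(30)/18.
∫_0^5/3 (u')² dx = 5*π^2/6, so ||u'||_L² = sqrt(30)*π/6.
Ratio ||u||_L² / ||u'||_L² = 5/(3*π).
Sharp Poincaré constant on H^1_0(0, 5/3) is C_P = L/π = 5/(3*π), achieved by sin(3*π/5·x).
This is the k = 1 eigenfunction (up to amplitude), so the ratio equals the sharp Poincaré constant exactly.


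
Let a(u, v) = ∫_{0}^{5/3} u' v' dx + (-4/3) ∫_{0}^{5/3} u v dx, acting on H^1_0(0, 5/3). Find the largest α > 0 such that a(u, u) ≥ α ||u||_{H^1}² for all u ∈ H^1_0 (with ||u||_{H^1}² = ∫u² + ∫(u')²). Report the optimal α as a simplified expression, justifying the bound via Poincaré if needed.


α = (-100 + 27*π^2)/(3*(25 + 9*π^2))

Coercivity of a(·,·) on H^1_0(0, 5/3) means a(u, u) ≥ α ||u||_{H^1}² for every u ∈ H^1_0.
The interval has length L = 5/3, and Poincaré/coercivity depend only on L. Here a(u, u) = ∫(u')² + (-4/3)·∫u².
Here c = -4/3 < 0 with |c| < (π/L)² = 9*π^2/25, so coercivity still holds. The condition a(u,u) ≥ α||u||_{H^1}² reads (1−α)∫(u')² ≥ (α−c)∫u². Any admissible α is ≤ 1 (rapidly oscillating u have ∫u²/∫(u')² → 0), and α = 1 would force 0 ≥ (1−c)∫u², impossible since c < 1; so 1−α > 0. By the sharp Poincaré inequality on H^1_0 of an interval of length L, ∫(u')² ≥ (π/L)²∫u² with equality for the first sine mode sin(π(x−x₀)/L) (x₀ the left endpoint), so the inequality holds for all u iff (1−α)(π/L)² ≥ α − c, i.e. α ≤ ((π/L)² + c)/((π/L)² + 1) = (1 + c(L/π)²)/(1 + (L/π)²). (Direct route, valid since c ≤ 0: Poincaré gives c∫u² ≥ c(L/π)²∫(u')², so a(u,u) ≥ (1 + c(L/π)²)∫(u')², while ||u||_{H^1}² ≤ (1 + (L/π)²)∫(u')²; dividing yields the same α.) With (π/L)² = 9*π^2/25 and c = -4/3, the largest admissible constant is α = ((π/L)² + c)/((π/L)² + 1).
Simplifying, α = (-100 + 27*π^2)/(3*(25 + 9*π^2)).


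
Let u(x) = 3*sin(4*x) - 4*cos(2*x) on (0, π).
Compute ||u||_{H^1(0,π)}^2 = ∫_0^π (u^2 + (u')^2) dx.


||u||_{H^1(0,π)}^2 = 233*π/2

u'(x) = 8*sin(2*x) + 12*cos(4*x).
Expand u² and (u')² and integrate term by term on (0, π), using: for integers n ≥ 1, ∫_0^π sin²(nx) dx = ∫_0^π cos²(nx) dx = π/2; for n ≠ n', ∫_0^π sin(nx)sin(n'x) dx = ∫_0^π cos(nx)cos(n'x) dx = 0; and by product-to-sum, ∫_0^π sin(nx)cos(n'x) dx = ½∫_0^π [sin((n+n')x) + sin((n−n')x)] dx, which is 0 when n+n' is even and 2n/(n²−n'²) when n+n' is odd (it need not vanish on (0, π)).
  u² squared terms: (-4)²·∫cos(2x)² dx = 16·π/2 = 8*π;  (3)²·∫sin(4x)² dx = 9·π/2 = 9*π/2.
  u² cross terms: 2·(-4)·(3)·∫cos(2x)·sin(4x) dx = -24·(0) = 0.
  So ∫_0^π u² dx = 8*π + 9*π/2 + 0 = 25*π/2.
  (u')² squared terms: (8)²·∫sin(2x)² dx = 64·π/2 = 32*π;  (12)²·∫cos(4x)² dx = 144·π/2 = 72*π.
  (u')² cross terms: 2·(8)·(12)·∫sin(2x)·cos(4x) dx = 192·(0) = 0.
  So ∫_0^π (u')² dx = 32*π + 72*π + 0 = 104*π.
||u||_{H^1}^2 = (25*π/2) + (104*π) = 233*π/2.


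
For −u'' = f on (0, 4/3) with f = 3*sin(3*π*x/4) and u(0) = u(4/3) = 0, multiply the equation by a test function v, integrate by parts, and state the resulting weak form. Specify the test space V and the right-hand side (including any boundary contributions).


V = H^1_0(0, 4/3) (so v(0) = v(4/3) = 0); weak form: ∫_0^4/3 u'v' dx = ∫_0^4/3 (3*sin(3*π*x/4)) v dx for all v ∈ V.

Multiply both sides by a test function v and integrate from 0 to 4/3:
  ∫_0^4/3 −u''(x) v(x) dx = ∫_0^4/3 f(x) v(x) dx.
Integrate the LHS by parts once:
  ∫_0^4/3 −u'' v dx = −[u'(x) v(x)]_0^4/3 + ∫_0^4/3 u'(x) v'(x) dx.
Thus ∫_0^4/3 u'(x) v'(x) dx = ∫_0^4/3 f(x) v(x) dx + [u'(x) v(x)]_0^4/3.
Choose V so that boundary terms are either known or forced to vanish.
u is Dirichlet: u(0) = u(4/3) = 0. Let V = H^1_0(0, 4/3); then v(0) = v(4/3) = 0, and [u' v]_0^4/3 = 0.
Weak formulation: find u (satisfying any essential BC) such that ∫_0^4/3 u'(x) v'(x) dx = ∫_0^4/3 f v dx for all v ∈ V.
Substituting f(x) = 3*sin(3*π*x/4), the right-hand side is ∫_0^4/3 (3*sin(3*π*x/4)) v dx.


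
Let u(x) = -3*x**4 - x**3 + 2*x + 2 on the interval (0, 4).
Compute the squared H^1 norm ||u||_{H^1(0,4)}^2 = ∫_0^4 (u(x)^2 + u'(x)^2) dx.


||u||_{H^1}^2 = 72114272/105

The H^1 norm (squared) on an interval (0, L) is
  ||u||_{H^1}^2 = ∫_0^L u(x)^2 dx + ∫_0^L u'(x)^2 dx.
Compute u'(x) = -12*x**3 - 3*x**2 + 2.
Then u(x)^2 = 9*x**8 + 6*x**7 + x**6 - 12*x**5 - 16*x**4 - 4*x**3 + 4*x**2 + 8*x + 4 and u'(x)^2 = 144*x**6 + 72*x**5 + 9*x**4 - 48*x**3 - 12*x**2 + 4.
Integrate each monomial from 0 to 4 using ∫_0^4 c·x^n dx = c·4^(n+1)/(n+1):
  ∫_0^4 u(x)^2 dx = ∫_0^4 (9*x^8 + 6*x^7 + x^6 - 12*x^5 - 16*x^4 - 4*x^3 + 4*x^2 + 8*x + 4) dx. Term by term:
    ∫_0^4 9*x^8 dx = 262144;  ∫_0^4 6*x^7 dx = 49152;  ∫_0^4 x^6 dx = 16384/7;
    ∫_0^4 -12*x^5 dx = -8192;  ∫_0^4 -16*x^4 dx = -16384/5;  ∫_0^4 -4*x^3 dx = -256;
    ∫_0^4 4*x^2 dx = 256/3;  ∫_0^4 8*x dx = 64;  ∫_0^4 4 dx = 16.
  Sum: 262144 + 49152 + 16384/7 − 8192 − 16384/5 − 256 + 256/3 + 64 + 16 = 31718096/105.
  ∫_0^4 u'(x)^2 dx = ∫_0^4 (144*x^6 + 72*x^5 + 9*x^4 - 48*x^3 - 12*x^2 + 4) dx. Term by term:
    ∫_0^4 144*x^6 dx = 2359296/7;  ∫_0^4 72*x^5 dx = 49152;  ∫_0^4 9*x^4 dx = 9216/5;
    ∫_0^4 -48*x^3 dx = -3072;  ∫_0^4 -12*x^2 dx = -256;  ∫_0^4 4 dx = 16.
  Sum: 2359296/7 + 49152 + 9216/5 − 3072 − 256 + 16 = 13465392/35.
Adding: ||u||_{H^1}^2 = 31718096/105 + 13465392/35 = 72114272/105.


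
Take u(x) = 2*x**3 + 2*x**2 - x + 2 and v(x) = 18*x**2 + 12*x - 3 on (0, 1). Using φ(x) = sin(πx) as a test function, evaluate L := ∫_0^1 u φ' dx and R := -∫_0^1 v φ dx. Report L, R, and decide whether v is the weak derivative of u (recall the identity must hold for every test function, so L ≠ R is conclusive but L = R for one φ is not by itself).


LHS = -8/π + 24/π^3, RHS = -24/π + 72/π^3. No, v is not the weak derivative of u.

u(x) = 2*x**3 + 2*x**2 - x + 2, classical derivative u'(x) = 6*x**2 + 4*x - 1.
φ(x) = sin(πx), so φ'(x) = π*cos(π*x).
Note φ(0) = φ(1) = 0, so the boundary term u·φ vanishes.
LHS = ∫_0^1 u(x) φ'(x) dx = ∫_0^1 (2*π*x^3*cos(π*x) + 2*π*x^2*cos(π*x) - π*x*cos(π*x) + 2*π*cos(π*x)) dx. Term by term:
  ∫_0^1 2*π*cos(π*x) dx = 0;  ∫_0^1 -π*x*cos(π*x) dx = 2/π;  ∫_0^1 2*π*x^2*cos(π*x) dx = -4/π;
  ∫_0^1 2*π*x^3*cos(π*x) dx = -6/π + 24/π^3.
Sum: 0 + 2/π − 4/π + -6/π + 24/π^3 = -8/π + 24/π^3.
So LHS = -8/π + 24/π^3.
∫_0^1 v(x) φ(x) dx = ∫_0^1 (18*x^2*sin(π*x) + 12*x*sin(π*x) - 3*sin(π*x)) dx. Term by term:
  ∫_0^1 -3*sin(π*x) dx = -6/π;  ∫_0^1 12*x*sin(π*x) dx = 12/π;  ∫_0^1 18*x^2*sin(π*x) dx = -72/π^3 + 18/π.
Sum: -6/π + 12/π + -72/π^3 + 18/π = -72/π^3 + 24/π.
So RHS = -∫_0^1 v(x) φ(x) dx = -24/π + 72/π^3.
LHS − RHS = -48/π^3 + 16/π ≠ 0, so the identity fails.
(For a valid weak derivative the identity must hold for EVERY test function, in particular this one. The failure shows v is NOT the weak derivative of u.)
Correct weak derivative would be u'(x) = 6*x**2 + 4*x - 1.


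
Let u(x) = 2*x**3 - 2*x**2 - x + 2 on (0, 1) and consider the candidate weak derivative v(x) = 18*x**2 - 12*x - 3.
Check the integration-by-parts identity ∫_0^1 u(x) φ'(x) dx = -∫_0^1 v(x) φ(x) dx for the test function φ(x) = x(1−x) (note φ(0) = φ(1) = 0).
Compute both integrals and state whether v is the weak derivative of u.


LHS = 1/5, RHS = 3/5. No, v is not the weak derivative of u.

u(x) = 2*x**3 - 2*x**2 - x + 2, classical derivative u'(x) = 6*x**2 - 4*x - 1.
φ(x) = x(1−x), so φ'(x) = 1 - 2*x.
Note φ(0) = φ(1) = 0, so the boundary term u·φ vanishes.
LHS = ∫_0^1 u(x) φ'(x) dx = ∫_0^1 (-4*x^4 + 6*x^3 - 5*x + 2) dx. Term by term:
  ∫_0^1 -4*x^4 dx = -4/5;  ∫_0^1 6*x^3 dx = 3/2;  ∫_0^1 -5*x dx = -5/2;
  ∫_0^1 2 dx = 2.
Sum: -4/5 + 3/2 − 5/2 + 2 = 1/5.
So LHS = 1/5.
∫_0^1 v(x) φ(x) dx = ∫_0^1 (-18*x^4 + 30*x^3 - 9*x^2 - 3*x) dx. Term by term:
  ∫_0^1 -18*x^4 dx = -18/5;  ∫_0^1 30*x^3 dx = 15/2;  ∫_0^1 -9*x^2 dx = -3;
  ∫_0^1 -3*x dx = -3/2.
Sum: -18/5 + 15/2 − 3 − 3/2 = -3/5.
So RHS = -∫_0^1 v(x) φ(x) dx = 3/5.
LHS − RHS = -2/5 ≠ 0, so the identity fails.
(For a valid weak derivative the identity must hold for EVERY test function, in particular this one. The failure shows v is NOT the weak derivative of u.)
Correct weak derivative would be u'(x) = 6*x**2 - 4*x - 1.


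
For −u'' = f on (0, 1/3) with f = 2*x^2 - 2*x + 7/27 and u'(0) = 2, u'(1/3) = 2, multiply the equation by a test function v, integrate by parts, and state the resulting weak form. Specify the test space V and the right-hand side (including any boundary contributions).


V = H^1(0, 1/3) (v unrestricted at boundary; u is determined up to an additive constant); weak form: ∫_0^1/3 u'v' dx = ∫_0^1/3 (2*x^2 - 2*x + 7/27) v dx + 2·v(1/3) − 2·v(0) for all v ∈ V.

Multiply both sides by a test function v and integrate from 0 to 1/3:
  ∫_0^1/3 −u''(x) v(x) dx = ∫_0^1/3 f(x) v(x) dx.
Integrate the LHS by parts once:
  ∫_0^1/3 −u'' v dx = −[u'(x) v(x)]_0^1/3 + ∫_0^1/3 u'(x) v'(x) dx.
Thus ∫_0^1/3 u'(x) v'(x) dx = ∫_0^1/3 f(x) v(x) dx + [u'(x) v(x)]_0^1/3.
Choose V so that boundary terms are either known or forced to vanish.
u has inhomogeneous Neumann u'(0) = 2, u'(1/3) = 2. [u' v]_0^1/3 = (2)·v(1/3) − (2)·v(0) = 2·v(1/3) − 2·v(0). Take V = H^1(0, 1/3); boundary term becomes part of RHS.
Weak formulation: find u (satisfying any essential BC) such that ∫_0^1/3 u'(x) v'(x) dx = ∫_0^1/3 f v dx + 2·v(1/3) − 2·v(0) for all v ∈ V (Neumann data are natural BCs: they enter the RHS as boundary terms).
Substituting f(x) = 2*x^2 - 2*x + 7/27, the right-hand side is ∫_0^1/3 (2*x^2 - 2*x + 7/27) v dx + 2·v(1/3) − 2·v(0).
Compatibility check (pure Neumann): taking v ≡ 1 ∈ V gives 0 = ∫_0^1/3 f dx + (2) − (2), i.e. ∫_0^1/3 f dx must equal u'(0) − u'(1/3) = 0. Indeed ∫_0^1/3 (2*x^2 - 2*x + 7/27) dx = 0, so the data are compatible. The solution is then unique only up to an additive constant (fix it e.g. by requiring ∫_0^1/3 u dx = 0).


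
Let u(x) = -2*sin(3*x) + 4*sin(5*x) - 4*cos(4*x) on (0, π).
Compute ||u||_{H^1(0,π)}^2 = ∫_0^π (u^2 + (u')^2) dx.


||u||_{H^1(0,π)}^2 = -52768/63 + 364*π

u'(x) = 16*sin(4*x) - 6*cos(3*x) + 20*cos(5*x).
Expand u² and (u')² and integrate term by term on (0, π), using: for integers n ≥ 1, ∫_0^π sin²(nx) dx = ∫_0^π cos²(nx) dx = π/2; for n ≠ n', ∫_0^π sin(nx)sin(n'x) dx = ∫_0^π cos(nx)cos(n'x) dx = 0; and by product-to-sum, ∫_0^π sin(nx)cos(n'x) dx = ½∫_0^π [sin((n+n')x) + sin((n−n')x)] dx, which is 0 when n+n' is even and 2n/(n²−n'²) when n+n' is odd (it need not vanish on (0, π)).
  u² squared terms: (-4)²·∫cos(4x)² dx = 16·π/2 = 8*π;  (-2)²·∫sin(3x)² dx = 4·π/2 = 2*π;  (4)²·∫sin(5x)² dx = 16·π/2 = 8*π.
  u² cross terms: 2·(-4)·(-2)·∫cos(4x)·sin(3x) dx = 16·(-6/7) = -96/7;  2·(-4)·(4)·∫cos(4x)·sin(5x) dx = -32·(10/9) = -320/9;  2·(-2)·(4)·∫sin(3x)·sin(5x) dx = -16·(0) = 0.
  So ∫_0^π u² dx = 8*π + 2*π + 8*π − 96/7 − 320/9 + 0 = -3104/63 + 18*π.
  (u')² squared terms: (-6)²·∫cos(3x)² dx = 36·π/2 = 18*π;  (16)²·∫sin(4x)² dx = 256·π/2 = 128*π;  (20)²·∫cos(5x)² dx = 400·π/2 = 200*π.
  (u')² cross terms: 2·(-6)·(16)·∫cos(3x)·sin(4x) dx = -192·(8/7) = -1536/7;  2·(-6)·(20)·∫cos(3x)·cos(5x) dx = -240·(0) = 0;  2·(16)·(20)·∫sin(4x)·cos(5x) dx = 640·(-8/9) = -5120/9.
  So ∫_0^π (u')² dx = 18*π + 128*π + 200*π − 1536/7 + 0 − 5120/9 = -49664/63 + 346*π.
||u||_{H^1}^2 = (-3104/63 + 18*π) + (-49664/63 + 346*π) = -52768/63 + 364*π.


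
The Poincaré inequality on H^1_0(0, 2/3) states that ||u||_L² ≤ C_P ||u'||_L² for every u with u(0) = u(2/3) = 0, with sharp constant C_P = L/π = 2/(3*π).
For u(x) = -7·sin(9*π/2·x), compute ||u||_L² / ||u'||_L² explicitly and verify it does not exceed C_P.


||u||_L² / ||u'||_L² = 2/(9*π) < C_P = 2/(3*π).

u(x) = -7·sin(9*π/2·x), so u'(x) = -63*π*cos(9*π*x/2)/2.
Writing u(x) = A·sin(kπx/L) with A = -7 and k = 3, use ∫_0^L sin²(kπx/L) dx = L/2 and ∫_0^L cos²(kπx/L) dx = L/2.
u² = 49·sin²(9*π/2·x) and (u')² = 3969*π^2/4·cos²(9*π/2·x), and each of sin², cos² integrates to L/2 = 1/3 over (0, 2/3).
∫_0^2/3 u² dx = 49/3, so ||u||_L² = 7*sqrt(3)/3.
∫_0^2/3 (u')² dx = 1323*π^2/4, so ||u'||_L² = 21*sqrt(3)*π/2.
Ratio ||u||_L² / ||u'||_L² = 2/(9*π).
Sharp Poincaré constant on H^1_0(0, 2/3) is C_P = L/π = 2/(3*π), achieved by sin(3*π/2·x).
This is the k = 3 harmonic; the ratio L/(kπ) is strictly less than C_P = L/π, consistent with the sharp inequality ||u||_L² ≤ C_P ||u'||_L².


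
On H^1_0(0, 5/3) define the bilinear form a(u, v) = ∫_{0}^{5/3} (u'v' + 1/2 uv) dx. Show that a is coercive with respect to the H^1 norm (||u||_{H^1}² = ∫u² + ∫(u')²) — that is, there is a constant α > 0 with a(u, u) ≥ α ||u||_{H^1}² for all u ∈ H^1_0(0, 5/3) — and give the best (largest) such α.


α = (25 + 18*π^2)/(2*(25 + 9*π^2))

Coercivity of a(·,·) on H^1_0(0, 5/3) means a(u, u) ≥ α ||u||_{H^1}² for every u ∈ H^1_0.
The interval has length L = 5/3, and Poincaré/coercivity depend only on L. Here a(u, u) = ∫(u')² + (1/2)·∫u².
Here 0 < c = 1/2 < 1. The condition a(u,u) ≥ α||u||_{H^1}² reads (1−α)∫(u')² ≥ (α−c)∫u². Any admissible α is ≤ 1 (rapidly oscillating u have ∫u²/∫(u')² → 0), and α = 1 would force 0 ≥ (1−c)∫u², impossible since c < 1; so 1−α > 0. By the sharp Poincaré inequality on H^1_0 of an interval of length L, ∫(u')² ≥ (π/L)²∫u² with equality for the first sine mode sin(π(x−x₀)/L) (x₀ the left endpoint), so the inequality holds for all u iff (1−α)(π/L)² ≥ α − c, i.e. α ≤ ((π/L)² + c)/((π/L)² + 1) = (1 + c(L/π)²)/(1 + (L/π)²). With (π/L)² = 9*π^2/25 and c = 1/2, the largest admissible constant is α = ((π/L)² + c)/((π/L)² + 1).
Simplifying, α = (25 + 18*π^2)/(2*(25 + 9*π^2)).


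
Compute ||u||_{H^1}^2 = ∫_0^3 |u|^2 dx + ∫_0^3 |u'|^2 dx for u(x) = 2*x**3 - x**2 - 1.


||u||_{H^1}^2 = 71817/35

The H^1 norm (squared) on an interval (0, L) is
  ||u||_{H^1}^2 = ∫_0^L u(x)^2 dx + ∫_0^L u'(x)^2 dx.
Compute u'(x) = 6*x**2 - 2*x.
Then u(x)^2 = 4*x**6 - 4*x**5 + x**4 - 4*x**3 + 2*x**2 + 1 and u'(x)^2 = 36*x**4 - 24*x**3 + 4*x**2.
Integrate each monomial from 0 to 3 using ∫_0^3 c·x^n dx = c·3^(n+1)/(n+1):
  ∫_0^3 u(x)^2 dx = ∫_0^3 (4*x^6 - 4*x^5 + x^4 - 4*x^3 + 2*x^2 + 1) dx. Term by term:
    ∫_0^3 4*x^6 dx = 8748/7;  ∫_0^3 -4*x^5 dx = -486;  ∫_0^3 x^4 dx = 243/5;
    ∫_0^3 -4*x^3 dx = -81;  ∫_0^3 2*x^2 dx = 18;  ∫_0^3 1 dx = 3.
  Sum: 8748/7 − 486 + 243/5 − 81 + 18 + 3 = 26331/35.
  ∫_0^3 u'(x)^2 dx = ∫_0^3 (36*x^4 - 24*x^3 + 4*x^2) dx. Term by term:
    ∫_0^3 36*x^4 dx = 8748/5;  ∫_0^3 -24*x^3 dx = -486;  ∫_0^3 4*x^2 dx = 36.
  Sum: 8748/5 − 486 + 36 = 6498/5.
Adding: ||u||_{H^1}^2 = 26331/35 + 6498/5 = 71817/35.


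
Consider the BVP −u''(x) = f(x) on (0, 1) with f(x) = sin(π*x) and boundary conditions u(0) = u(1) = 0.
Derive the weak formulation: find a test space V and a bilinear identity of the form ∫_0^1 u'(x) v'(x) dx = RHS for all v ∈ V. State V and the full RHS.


V = H^1_0(0, 1) (so v(0) = v(1) = 0); weak form: ∫_0^1 u'v' dx = ∫_0^1 (sin(π*x)) v dx for all v ∈ V.

Multiply both sides by a test function v and integrate from 0 to 1:
  ∫_0^1 −u''(x) v(x) dx = ∫_0^1 f(x) v(x) dx.
Integrate the LHS by parts once:
  ∫_0^1 −u'' v dx = −[u'(x) v(x)]_0^1 + ∫_0^1 u'(x) v'(x) dx.
Thus ∫_0^1 u'(x) v'(x) dx = ∫_0^1 f(x) v(x) dx + [u'(x) v(x)]_0^1.
Choose V so that boundary terms are either known or forced to vanish.
u is Dirichlet: u(0) = u(1) = 0. Let V = H^1_0(0, 1); then v(0) = v(1) = 0, and [u' v]_0^1 = 0.
Weak formulation: find u (satisfying any essential BC) such that ∫_0^1 u'(x) v'(x) dx = ∫_0^1 f v dx for all v ∈ V.
Substituting f(x) = sin(π*x), the right-hand side is ∫_0^1 (sin(π*x)) v dx.


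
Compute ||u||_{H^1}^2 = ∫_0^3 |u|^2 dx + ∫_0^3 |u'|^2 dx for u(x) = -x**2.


||u||_{H^1}^2 = 423/5

The H^1 norm (squared) on an interval (0, L) is
  ||u||_{H^1}^2 = ∫_0^L u(x)^2 dx + ∫_0^L u'(x)^2 dx.
Compute u'(x) = -2*x.
Then u(x)^2 = x**4 and u'(x)^2 = 4*x**2.
Integrate each monomial from 0 to 3 using ∫_0^3 c·x^n dx = c·3^(n+1)/(n+1):
  ∫_0^3 u(x)^2 dx = ∫_0^3 (x^4) dx. Term by term:
    ∫_0^3 x^4 dx = 243/5.
  ∫_0^3 u'(x)^2 dx = ∫_0^3 (4*x^2) dx. Term by term:
    ∫_0^3 4*x^2 dx = 36.
Adding: ||u||_{H^1}^2 = 243/5 + 36 = 423/5.


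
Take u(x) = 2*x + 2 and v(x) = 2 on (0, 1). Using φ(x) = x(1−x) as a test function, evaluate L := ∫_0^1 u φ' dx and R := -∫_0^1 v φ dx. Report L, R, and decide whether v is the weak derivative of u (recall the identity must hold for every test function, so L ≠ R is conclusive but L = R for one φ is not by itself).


LHS = -1/3, RHS = -1/3. Yes, v = u' weakly.

u(x) = 2*x + 2, classical derivative u'(x) = 2.
φ(x) = x(1−x), so φ'(x) = 1 - 2*x.
Note φ(0) = φ(1) = 0, so the boundary term u·φ vanishes.
LHS = ∫_0^1 u(x) φ'(x) dx = ∫_0^1 (-4*x^2 - 2*x + 2) dx. Term by term:
  ∫_0^1 -4*x^2 dx = -4/3;  ∫_0^1 -2*x dx = -1;  ∫_0^1 2 dx = 2.
Sum: -4/3 − 1 + 2 = -1/3.
So LHS = -1/3.
∫_0^1 v(x) φ(x) dx = ∫_0^1 (-2*x^2 + 2*x) dx. Term by term:
  ∫_0^1 -2*x^2 dx = -2/3;  ∫_0^1 2*x dx = 1.
Sum: -2/3 + 1 = 1/3.
So RHS = -∫_0^1 v(x) φ(x) dx = -1/3.
LHS = RHS, so the identity holds for this test φ.
Moreover u is smooth here and v(x) = u'(x) = 2 pointwise, so the identity holds for every test function. Hence v is the weak derivative of u.


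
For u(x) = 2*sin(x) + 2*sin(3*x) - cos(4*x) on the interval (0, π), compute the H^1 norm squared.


||u||_{H^1(0,π)}^2 = 7072/105 + 65*π/2

u'(x) = 4*sin(4*x) + 2*cos(x) + 6*cos(3*x).
Expand u² and (u')² and integrate term by term on (0, π), using: for integers n ≥ 1, ∫_0^π sin²(nx) dx = ∫_0^π cos²(nx) dx = π/2; for n ≠ n', ∫_0^π sin(nx)sin(n'x) dx = ∫_0^π cos(nx)cos(n'x) dx = 0; and by product-to-sum, ∫_0^π sin(nx)cos(n'x) dx = ½∫_0^π [sin((n+n')x) + sin((n−n')x)] dx, which is 0 when n+n' is even and 2n/(n²−n'²) when n+n' is odd (it need not vanish on (0, π)).
  u² squared terms: (-1)²·∫cos(4x)² dx = 1·π/2 = π/2;  (2)²·∫sin(x)² dx = 4·π/2 = 2*π;  (2)²·∫sin(3x)² dx = 4·π/2 = 2*π.
  u² cross terms: 2·(-1)·(2)·∫cos(4x)·sin(x) dx = -4·(-2/15) = 8/15;  2·(-1)·(2)·∫cos(4x)·sin(3x) dx = -4·(-6/7) = 24/7;  2·(2)·(2)·∫sin(x)·sin(3x) dx = 8·(0) = 0.
  So ∫_0^π u² dx = π/2 + 2*π + 2*π + 8/15 + 24/7 + 0 = 416/105 + 9*π/2.
  (u')² squared terms: (2)²·∫cos(x)² dx = 4·π/2 = 2*π;  (4)²·∫sin(4x)² dx = 16·π/2 = 8*π;  (6)²·∫cos(3x)² dx = 36·π/2 = 18*π.
  (u')² cross terms: 2·(2)·(4)·∫cos(x)·sin(4x) dx = 16·(8/15) = 128/15;  2·(2)·(6)·∫cos(x)·cos(3x) dx = 24·(0) = 0;  2·(4)·(6)·∫sin(4x)·cos(3x) dx = 48·(8/7) = 384/7.
  So ∫_0^π (u')² dx = 2*π + 8*π + 18*π + 128/15 + 0 + 384/7 = 6656/105 + 28*π.
||u||_{H^1}^2 = (416/105 + 9*π/2) + (6656/105 + 28*π) = 7072/105 + 65*π/2.


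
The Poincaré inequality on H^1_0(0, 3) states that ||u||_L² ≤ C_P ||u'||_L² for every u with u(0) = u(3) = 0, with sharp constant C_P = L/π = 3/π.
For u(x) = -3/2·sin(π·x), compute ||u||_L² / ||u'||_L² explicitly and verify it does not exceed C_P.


||u||_L² / ||u'||_L² = 1/π < C_P = 3/π.

u(x) = -3/2·sin(π·x), so u'(x) = -3*π*cos(π*x)/2.
Writing u(x) = A·sin(kπx/L) with A = -3/2 and k = 3, use ∫_0^L sin²(kπx/L) dx = L/2 and ∫_0^L cos²(kπx/L) dx = L/2.
u² = 9/4·sin²(π·x) and (u')² = 9*π^2/4·cos²(π·x), and each of sin², cos² integrates to L/2 = 3/2 over (0, 3).
∫_0^3 u² dx = 27/8, so ||u||_L² = 3*sqrt(6)/4.
∫_0^3 (u')² dx = 27*π^2/8, so ||u'||_L² = 3*sqrt(6)*π/4.
Ratio ||u||_L² / ||u'||_L² = 1/π.
Sharp Poincaré constant on H^1_0(0, 3) is C_P = L/π = 3/π, achieved by sin(π/3·x).
This is the k = 3 harmonic; the ratio L/(kπ) is strictly less than C_P = L/π, consistent with the sharp inequality ||u||_L² ≤ C_P ||u'||_L².
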